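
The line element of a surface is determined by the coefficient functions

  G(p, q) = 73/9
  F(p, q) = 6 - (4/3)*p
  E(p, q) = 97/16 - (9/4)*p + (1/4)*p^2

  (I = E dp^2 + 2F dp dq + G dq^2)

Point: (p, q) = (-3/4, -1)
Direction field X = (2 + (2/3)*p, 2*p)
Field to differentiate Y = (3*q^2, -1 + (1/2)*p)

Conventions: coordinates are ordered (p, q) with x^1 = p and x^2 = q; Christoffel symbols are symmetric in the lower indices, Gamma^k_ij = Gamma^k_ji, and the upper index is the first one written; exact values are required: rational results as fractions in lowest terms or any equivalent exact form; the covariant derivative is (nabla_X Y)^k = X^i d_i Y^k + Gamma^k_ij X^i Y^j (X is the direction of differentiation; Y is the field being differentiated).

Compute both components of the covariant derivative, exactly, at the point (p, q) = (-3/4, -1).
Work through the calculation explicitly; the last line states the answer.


E = 505/64, F = 7, G = 73/9 at the point
E_p = -21/8, E_q = 0, F_p = -4/3, F_q = 0, G_p = 0, G_q = 0
EG - F^2 = 8641/576;  g^inv = (576/8641) * [[73/9, -7], [-7, 505/64]]
first-kind symbols [ij,l] = (1/2)(d_i g_jl + d_j g_il - d_l g_ij): [pp,p] = E_p/2 = -21/16, [pp,q] = F_p - E_q/2 = -4/3, [pq,p] = E_q/2 = 0, [pq,q] = G_p/2 = 0, [qq,p] = F_q - G_p/2 = 0, [qq,q] = G_q/2 = 0
Gamma^p_ij = (G*[ij,p] - F*[ij,q])/(EG - F^2), Gamma^q_ij = (E*[ij,q] - F*[ij,p])/(EG - F^2)
Gamma_ppp = -756/8641, Gamma_ppq = 0, Gamma_pqq = 0, Gamma_qpp = -768/8641, Gamma_qpq = 0, Gamma_qqq = 0
X = (3/2, -3/2), Y = (3, -11/8) at the point

Answer: (nabla_X Y)^p = 74367/8641, (nabla_X Y)^q = 12099/34564


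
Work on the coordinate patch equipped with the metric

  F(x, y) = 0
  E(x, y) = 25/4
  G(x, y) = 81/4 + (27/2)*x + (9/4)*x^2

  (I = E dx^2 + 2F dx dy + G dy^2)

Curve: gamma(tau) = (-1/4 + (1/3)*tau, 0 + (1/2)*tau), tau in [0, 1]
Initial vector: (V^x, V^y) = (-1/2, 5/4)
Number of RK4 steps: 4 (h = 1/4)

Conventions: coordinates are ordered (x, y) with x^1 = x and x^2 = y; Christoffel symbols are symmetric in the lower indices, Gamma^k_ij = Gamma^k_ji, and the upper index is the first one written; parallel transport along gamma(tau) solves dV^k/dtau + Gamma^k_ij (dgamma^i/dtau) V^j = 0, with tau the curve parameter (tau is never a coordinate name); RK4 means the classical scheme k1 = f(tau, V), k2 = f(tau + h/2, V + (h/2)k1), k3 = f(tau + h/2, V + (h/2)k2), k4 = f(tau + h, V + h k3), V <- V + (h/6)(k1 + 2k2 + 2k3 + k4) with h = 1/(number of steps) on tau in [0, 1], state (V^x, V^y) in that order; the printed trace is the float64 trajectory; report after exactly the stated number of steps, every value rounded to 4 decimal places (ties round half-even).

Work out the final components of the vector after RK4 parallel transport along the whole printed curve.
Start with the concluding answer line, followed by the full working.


Answer: V^x = 0.1318, V^y = 1.1449

gamma'(tau) = (1/3, 1/2); f(tau, V)^k = -Gamma^k_ij(gamma(tau)) gamma'^i(tau) V^j; h = 1/4; intermediate values shown to 6 dp
curve data and Christoffel symbols at the stage parameters:
  tau = 0.000000: gamma = (-0.250000, 0.000000), gamma' = (0.333333, 0.500000); Gamma_xxx = 0.000000, Gamma_xxy = 0.000000, Gamma_xyy = -0.990000, Gamma_yxx = 0.000000, Gamma_yxy = 0.363636, Gamma_yyy = 0.000000
  tau = 0.125000: gamma = (-0.208333, 0.062500), gamma' = (0.333333, 0.500000); Gamma_xxx = 0.000000, Gamma_xxy = 0.000000, Gamma_xyy = -1.005000, Gamma_yxx = 0.000000, Gamma_yxy = 0.358209, Gamma_yyy = 0.000000
  tau = 0.250000: gamma = (-0.166667, 0.125000), gamma' = (0.333333, 0.500000); Gamma_xxx = 0.000000, Gamma_xxy = 0.000000, Gamma_xyy = -1.020000, Gamma_yxx = 0.000000, Gamma_yxy = 0.352941, Gamma_yyy = 0.000000
  tau = 0.375000: gamma = (-0.125000, 0.187500), gamma' = (0.333333, 0.500000); Gamma_xxx = 0.000000, Gamma_xxy = 0.000000, Gamma_xyy = -1.035000, Gamma_yxx = 0.000000, Gamma_yxy = 0.347826, Gamma_yyy = 0.000000
  tau = 0.500000: gamma = (-0.083333, 0.250000), gamma' = (0.333333, 0.500000); Gamma_xxx = 0.000000, Gamma_xxy = 0.000000, Gamma_xyy = -1.050000, Gamma_yxx = 0.000000, Gamma_yxy = 0.342857, Gamma_yyy = 0.000000
  tau = 0.625000: gamma = (-0.041667, 0.312500), gamma' = (0.333333, 0.500000); Gamma_xxx = 0.000000, Gamma_xxy = 0.000000, Gamma_xyy = -1.065000, Gamma_yxx = 0.000000, Gamma_yxy = 0.338028, Gamma_yyy = 0.000000
  tau = 0.750000: gamma = (0.000000, 0.375000), gamma' = (0.333333, 0.500000); Gamma_xxx = 0.000000, Gamma_xxy = 0.000000, Gamma_xyy = -1.080000, Gamma_yxx = 0.000000, Gamma_yxy = 0.333333, Gamma_yyy = 0.000000
  tau = 0.875000: gamma = (0.041667, 0.437500), gamma' = (0.333333, 0.500000); Gamma_xxx = 0.000000, Gamma_xxy = 0.000000, Gamma_xyy = -1.095000, Gamma_yxx = 0.000000, Gamma_yxy = 0.328767, Gamma_yyy = 0.000000
  tau = 1.000000: gamma = (0.083333, 0.500000), gamma' = (0.333333, 0.500000); Gamma_xxx = 0.000000, Gamma_xxy = 0.000000, Gamma_xyy = -1.110000, Gamma_yxx = 0.000000, Gamma_yxy = 0.324324, Gamma_yyy = 0.000000
step 0: V^x = -0.5000, V^y = 1.2500
step 1: k1 = (0.618750, -0.060606), k2 = (0.624318, -0.072650), k3 = (0.623562, -0.072594), k4 = (0.628244, -0.084198); V <- V + (h/6)(k1 + 2k2 + 2k3 + k4): V^x = -0.3441, V^y = 1.2319
step 2: k1 = (0.628250, -0.084210), k2 = (0.632042, -0.095427), k3 = (0.631316, -0.095347), k4 = (0.634214, -0.106136); V <- V + (h/6)(k1 + 2k2 + 2k3 + k4): V^x = -0.1862, V^y = 1.2080
step 3: k1 = (0.634218, -0.106146), k2 = (0.636213, -0.116555), k3 = (0.635520, -0.116451), k4 = (0.636617, -0.126443); V <- V + (h/6)(k1 + 2k2 + 2k3 + k4): V^x = -0.0272, V^y = 1.1789
step 4: k1 = (0.636620, -0.126452), k2 = (0.636808, -0.136068), k3 = (0.636150, -0.135941), k4 = (0.635442, -0.145150); V <- V + (h/6)(k1 + 2k2 + 2k3 + k4): V^x = 0.1318, V^y = 1.1449


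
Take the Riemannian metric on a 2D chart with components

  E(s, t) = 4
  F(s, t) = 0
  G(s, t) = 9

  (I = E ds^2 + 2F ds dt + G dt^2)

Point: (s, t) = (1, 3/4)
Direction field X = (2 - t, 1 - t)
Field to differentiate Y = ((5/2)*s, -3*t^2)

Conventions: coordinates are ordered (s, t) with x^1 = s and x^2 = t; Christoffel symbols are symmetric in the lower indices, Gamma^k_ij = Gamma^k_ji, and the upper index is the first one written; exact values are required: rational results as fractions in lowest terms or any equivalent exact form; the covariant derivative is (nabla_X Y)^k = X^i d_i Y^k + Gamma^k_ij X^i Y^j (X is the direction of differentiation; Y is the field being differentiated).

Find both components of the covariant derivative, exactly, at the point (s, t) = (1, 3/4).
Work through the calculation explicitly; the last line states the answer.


E = 4, F = 0, G = 9 at the point
E_s = 0, E_t = 0, F_s = 0, F_t = 0, G_s = 0, G_t = 0
EG - F^2 = 36;  g^inv = (1/36) * [[9, 0], [0, 4]]
first-kind symbols [ij,l] = (1/2)(d_i g_jl + d_j g_il - d_l g_ij): [ss,s] = E_s/2 = 0, [ss,t] = F_s - E_t/2 = 0, [st,s] = E_t/2 = 0, [st,t] = G_s/2 = 0, [tt,s] = F_t - G_s/2 = 0, [tt,t] = G_t/2 = 0
Gamma^s_ij = (G*[ij,s] - F*[ij,t])/(EG - F^2), Gamma^t_ij = (E*[ij,t] - F*[ij,s])/(EG - F^2)
Gamma_sss = 0, Gamma_sst = 0, Gamma_stt = 0, Gamma_tss = 0, Gamma_tst = 0, Gamma_ttt = 0
X = (5/4, 1/4), Y = (5/2, -27/16) at the point

Answer: (nabla_X Y)^s = 25/8, (nabla_X Y)^t = -9/8


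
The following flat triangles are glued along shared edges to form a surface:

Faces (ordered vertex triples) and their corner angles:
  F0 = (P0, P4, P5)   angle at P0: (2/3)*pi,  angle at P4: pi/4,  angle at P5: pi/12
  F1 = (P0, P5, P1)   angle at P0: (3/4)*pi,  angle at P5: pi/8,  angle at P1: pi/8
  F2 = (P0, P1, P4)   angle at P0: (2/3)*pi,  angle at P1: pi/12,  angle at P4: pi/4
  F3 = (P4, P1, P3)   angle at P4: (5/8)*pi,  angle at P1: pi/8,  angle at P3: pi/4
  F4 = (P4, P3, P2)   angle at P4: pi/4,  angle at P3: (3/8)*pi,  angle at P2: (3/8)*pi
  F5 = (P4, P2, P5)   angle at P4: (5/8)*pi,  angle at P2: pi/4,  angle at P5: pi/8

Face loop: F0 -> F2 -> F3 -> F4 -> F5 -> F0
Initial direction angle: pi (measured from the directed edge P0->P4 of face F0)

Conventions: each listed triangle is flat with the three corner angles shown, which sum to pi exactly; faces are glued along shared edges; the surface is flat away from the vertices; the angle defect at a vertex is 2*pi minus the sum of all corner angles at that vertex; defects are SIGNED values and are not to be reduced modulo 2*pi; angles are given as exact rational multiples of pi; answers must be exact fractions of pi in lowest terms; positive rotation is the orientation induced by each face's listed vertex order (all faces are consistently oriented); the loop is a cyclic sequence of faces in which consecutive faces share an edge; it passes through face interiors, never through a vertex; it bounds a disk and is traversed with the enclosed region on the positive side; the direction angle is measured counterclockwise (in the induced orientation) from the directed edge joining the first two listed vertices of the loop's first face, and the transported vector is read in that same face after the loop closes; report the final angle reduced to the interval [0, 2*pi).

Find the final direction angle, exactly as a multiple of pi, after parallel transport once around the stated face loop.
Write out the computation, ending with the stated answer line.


enclosed vertex P4: corner angles sum to 2*pi, defect = 2*pi - 2*pi = 0
summing the enclosed defects onto the initial angle, mod 2*pi in the induced orientation:
final angle = pi + 0 = pi (mod 2*pi)

Answer: final direction angle = pi


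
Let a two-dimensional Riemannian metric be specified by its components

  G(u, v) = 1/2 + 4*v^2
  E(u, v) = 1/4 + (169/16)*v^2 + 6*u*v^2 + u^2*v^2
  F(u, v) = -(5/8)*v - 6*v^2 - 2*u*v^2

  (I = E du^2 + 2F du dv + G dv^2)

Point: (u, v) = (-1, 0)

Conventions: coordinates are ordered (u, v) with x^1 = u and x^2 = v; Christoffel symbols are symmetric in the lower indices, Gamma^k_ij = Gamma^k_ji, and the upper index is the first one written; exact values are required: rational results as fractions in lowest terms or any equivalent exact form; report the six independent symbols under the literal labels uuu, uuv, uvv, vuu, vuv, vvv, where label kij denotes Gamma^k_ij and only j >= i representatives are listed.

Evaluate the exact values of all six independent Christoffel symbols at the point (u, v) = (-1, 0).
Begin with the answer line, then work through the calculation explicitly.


Answer: Gamma_uuu = 0, Gamma_uuv = 0, Gamma_uvv = -5/2, Gamma_vuu = 0, Gamma_vuv = 0, Gamma_vvv = 0

E = 1/4, F = 0, G = 1/2 at the point
E_u = 0, E_v = 0, F_u = 0, F_v = -5/8, G_u = 0, G_v = 0
EG - F^2 = 1/8;  g^inv = (8) * [[1/2, 0], [0, 1/4]]
first-kind symbols [ij,l] = (1/2)(d_i g_jl + d_j g_il - d_l g_ij): [uu,u] = E_u/2 = 0, [uu,v] = F_u - E_v/2 = 0, [uv,u] = E_v/2 = 0, [uv,v] = G_u/2 = 0, [vv,u] = F_v - G_u/2 = -5/8, [vv,v] = G_v/2 = 0
Gamma^u_ij = (G*[ij,u] - F*[ij,v])/(EG - F^2), Gamma^v_ij = (E*[ij,v] - F*[ij,u])/(EG - F^2)


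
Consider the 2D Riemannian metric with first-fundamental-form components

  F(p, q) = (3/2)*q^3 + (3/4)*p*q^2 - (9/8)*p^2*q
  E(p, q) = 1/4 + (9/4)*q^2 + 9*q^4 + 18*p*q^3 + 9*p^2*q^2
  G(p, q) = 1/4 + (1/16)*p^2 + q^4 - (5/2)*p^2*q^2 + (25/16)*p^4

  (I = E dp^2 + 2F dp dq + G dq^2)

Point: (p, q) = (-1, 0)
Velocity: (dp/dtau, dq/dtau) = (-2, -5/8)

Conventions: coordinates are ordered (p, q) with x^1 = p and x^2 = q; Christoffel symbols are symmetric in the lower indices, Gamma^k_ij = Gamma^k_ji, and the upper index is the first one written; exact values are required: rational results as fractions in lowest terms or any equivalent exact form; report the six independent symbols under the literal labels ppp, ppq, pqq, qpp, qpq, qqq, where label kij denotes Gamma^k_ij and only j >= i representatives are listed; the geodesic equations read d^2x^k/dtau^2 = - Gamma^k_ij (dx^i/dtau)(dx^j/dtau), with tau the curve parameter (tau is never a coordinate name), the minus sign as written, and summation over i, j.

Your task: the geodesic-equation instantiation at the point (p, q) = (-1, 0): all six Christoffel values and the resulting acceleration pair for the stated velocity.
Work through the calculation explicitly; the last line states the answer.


E = 1/4, F = 0, G = 15/8 at the point
E_p = 0, E_q = 0, F_p = 0, F_q = -9/8, G_p = -51/8, G_q = 0
EG - F^2 = 15/32;  g^inv = (32/15) * [[15/8, 0], [0, 1/4]]
first-kind symbols [ij,l] = (1/2)(d_i g_jl + d_j g_il - d_l g_ij): [pp,p] = E_p/2 = 0, [pp,q] = F_p - E_q/2 = 0, [pq,p] = E_q/2 = 0, [pq,q] = G_p/2 = -51/16, [qq,p] = F_q - G_p/2 = 33/16, [qq,q] = G_q/2 = 0
Gamma^p_ij = (G*[ij,p] - F*[ij,q])/(EG - F^2), Gamma^q_ij = (E*[ij,q] - F*[ij,p])/(EG - F^2)
Gamma_ppp = 0, Gamma_ppq = 0, Gamma_pqq = 33/4, Gamma_qpp = 0, Gamma_qpq = -17/10, Gamma_qqq = 0
d^2p/dtau^2 = -(Gamma_ppp*(-2)^2 + 2*Gamma_ppq*(-2)*(-5/8) + Gamma_pqq*(-5/8)^2) = -825/256
d^2q/dtau^2 = -(Gamma_qpp*(-2)^2 + 2*Gamma_qpq*(-2)*(-5/8) + Gamma_qqq*(-5/8)^2) = 17/4

Answer: Gamma_ppp = 0, Gamma_ppq = 0, Gamma_pqq = 33/4, Gamma_qpp = 0, Gamma_qpq = -17/10, Gamma_qqq = 0; accelerations (d^2p/dtau^2, d^2q/dtau^2) = (-825/256, 17/4)


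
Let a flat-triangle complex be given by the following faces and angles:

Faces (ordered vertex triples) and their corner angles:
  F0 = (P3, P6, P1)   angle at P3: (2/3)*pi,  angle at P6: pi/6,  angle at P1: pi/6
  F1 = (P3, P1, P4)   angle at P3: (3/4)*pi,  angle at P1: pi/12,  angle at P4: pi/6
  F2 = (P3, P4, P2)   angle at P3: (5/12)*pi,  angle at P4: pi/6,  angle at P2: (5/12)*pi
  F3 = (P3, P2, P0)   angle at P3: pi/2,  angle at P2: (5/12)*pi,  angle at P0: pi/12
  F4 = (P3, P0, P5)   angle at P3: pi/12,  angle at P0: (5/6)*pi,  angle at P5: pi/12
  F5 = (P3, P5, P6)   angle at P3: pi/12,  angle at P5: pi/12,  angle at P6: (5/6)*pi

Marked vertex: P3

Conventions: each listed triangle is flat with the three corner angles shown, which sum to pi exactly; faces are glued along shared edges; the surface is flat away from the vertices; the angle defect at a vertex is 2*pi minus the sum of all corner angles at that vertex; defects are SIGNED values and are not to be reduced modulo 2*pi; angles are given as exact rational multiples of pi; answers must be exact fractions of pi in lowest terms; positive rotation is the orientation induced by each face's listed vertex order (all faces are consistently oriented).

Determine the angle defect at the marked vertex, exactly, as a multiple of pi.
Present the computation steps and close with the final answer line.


Sum of corner angles at P3: (5/2)*pi
defect = 2*pi - (5/2)*pi

Answer: defect(P3) = -pi/2


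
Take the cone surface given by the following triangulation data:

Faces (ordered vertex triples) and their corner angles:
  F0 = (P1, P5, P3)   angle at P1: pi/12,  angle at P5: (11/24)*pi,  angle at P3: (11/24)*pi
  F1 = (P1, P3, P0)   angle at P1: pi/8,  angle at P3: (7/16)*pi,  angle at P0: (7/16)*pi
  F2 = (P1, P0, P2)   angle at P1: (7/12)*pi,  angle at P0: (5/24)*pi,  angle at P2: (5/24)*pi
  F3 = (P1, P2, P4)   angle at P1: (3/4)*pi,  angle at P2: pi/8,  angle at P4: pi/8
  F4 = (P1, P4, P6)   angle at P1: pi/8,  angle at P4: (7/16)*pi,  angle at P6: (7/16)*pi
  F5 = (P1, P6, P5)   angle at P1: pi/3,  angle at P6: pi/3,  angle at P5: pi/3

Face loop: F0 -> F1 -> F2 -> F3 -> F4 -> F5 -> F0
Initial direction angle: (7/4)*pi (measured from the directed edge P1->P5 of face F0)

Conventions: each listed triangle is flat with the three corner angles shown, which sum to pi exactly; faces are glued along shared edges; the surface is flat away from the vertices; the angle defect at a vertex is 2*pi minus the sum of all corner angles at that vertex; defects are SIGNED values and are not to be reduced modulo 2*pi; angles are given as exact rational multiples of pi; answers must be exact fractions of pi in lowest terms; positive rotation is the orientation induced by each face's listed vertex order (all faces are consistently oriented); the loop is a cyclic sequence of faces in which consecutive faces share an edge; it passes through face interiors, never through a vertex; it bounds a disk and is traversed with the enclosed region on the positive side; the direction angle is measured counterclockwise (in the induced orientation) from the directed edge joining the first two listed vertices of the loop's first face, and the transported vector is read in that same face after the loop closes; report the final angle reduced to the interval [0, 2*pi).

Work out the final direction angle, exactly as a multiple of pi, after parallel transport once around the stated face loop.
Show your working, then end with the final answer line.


enclosed vertex P1: corner angles sum to 2*pi, defect = 2*pi - 2*pi = 0
adding the enclosed defects to the starting angle (mod 2*pi, induced orientation) gives the holonomy
final angle = (7/4)*pi + 0 = (7/4)*pi (mod 2*pi)

Answer: final direction angle = (7/4)*pi


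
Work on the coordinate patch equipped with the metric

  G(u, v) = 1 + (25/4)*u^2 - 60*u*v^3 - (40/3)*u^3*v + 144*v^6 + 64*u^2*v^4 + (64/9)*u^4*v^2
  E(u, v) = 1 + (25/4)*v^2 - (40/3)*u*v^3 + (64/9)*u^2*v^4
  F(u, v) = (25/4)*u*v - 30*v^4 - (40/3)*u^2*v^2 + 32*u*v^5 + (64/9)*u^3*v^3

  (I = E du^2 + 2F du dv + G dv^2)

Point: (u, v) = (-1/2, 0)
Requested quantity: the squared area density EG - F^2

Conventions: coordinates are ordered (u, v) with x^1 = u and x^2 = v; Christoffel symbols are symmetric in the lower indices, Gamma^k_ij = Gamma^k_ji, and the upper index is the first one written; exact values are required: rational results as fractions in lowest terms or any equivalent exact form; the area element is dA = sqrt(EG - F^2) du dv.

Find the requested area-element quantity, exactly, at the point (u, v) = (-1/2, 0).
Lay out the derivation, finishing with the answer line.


E = 1, F = 0, G = 41/16; EG - F^2 = 41/16

Answer: EG - F^2 = 41/16


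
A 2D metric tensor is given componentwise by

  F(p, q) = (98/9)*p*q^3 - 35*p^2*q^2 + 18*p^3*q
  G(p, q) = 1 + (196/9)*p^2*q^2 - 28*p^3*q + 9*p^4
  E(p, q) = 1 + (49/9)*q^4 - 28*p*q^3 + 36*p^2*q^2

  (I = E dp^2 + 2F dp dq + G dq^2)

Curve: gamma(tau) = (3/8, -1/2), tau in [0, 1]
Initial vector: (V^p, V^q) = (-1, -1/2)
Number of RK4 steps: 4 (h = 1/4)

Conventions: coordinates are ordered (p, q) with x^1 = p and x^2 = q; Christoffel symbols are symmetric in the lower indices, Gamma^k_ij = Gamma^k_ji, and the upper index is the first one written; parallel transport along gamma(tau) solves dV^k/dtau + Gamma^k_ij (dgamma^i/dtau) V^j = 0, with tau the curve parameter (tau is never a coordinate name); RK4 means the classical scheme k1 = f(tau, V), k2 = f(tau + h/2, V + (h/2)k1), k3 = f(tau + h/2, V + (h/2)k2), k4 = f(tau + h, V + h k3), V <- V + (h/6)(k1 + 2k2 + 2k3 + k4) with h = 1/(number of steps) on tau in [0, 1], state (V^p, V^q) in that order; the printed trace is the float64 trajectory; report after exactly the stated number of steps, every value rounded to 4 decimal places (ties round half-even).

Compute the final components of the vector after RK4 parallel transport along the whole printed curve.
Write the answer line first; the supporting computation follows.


Answer: V^p = -1.0000, V^q = -0.5000

gamma'(tau) = (0, 0); f(tau, V)^k = -Gamma^k_ij(gamma(tau)) gamma'^i(tau) V^j; h = 1/4; intermediate values shown to 6 dp
curve data and Christoffel symbols at the stage parameters:
  tau = 0.000000: gamma = (0.375000, -0.500000), gamma' = (0.000000, 0.000000); Gamma_ppp = 0.915132, Gamma_ppq = -1.398118, Gamma_pqq = 0.533827, Gamma_qpp = -0.694719, Gamma_qpq = 1.061376, Gamma_qqq = -0.405253
  tau = 0.125000: gamma = (0.375000, -0.500000), gamma' = (0.000000, 0.000000); Gamma_ppp = 0.915132, Gamma_ppq = -1.398118, Gamma_pqq = 0.533827, Gamma_qpp = -0.694719, Gamma_qpq = 1.061376, Gamma_qqq = -0.405253
  tau = 0.250000: gamma = (0.375000, -0.500000), gamma' = (0.000000, 0.000000); Gamma_ppp = 0.915132, Gamma_ppq = -1.398118, Gamma_pqq = 0.533827, Gamma_qpp = -0.694719, Gamma_qpq = 1.061376, Gamma_qqq = -0.405253
  tau = 0.375000: gamma = (0.375000, -0.500000), gamma' = (0.000000, 0.000000); Gamma_ppp = 0.915132, Gamma_ppq = -1.398118, Gamma_pqq = 0.533827, Gamma_qpp = -0.694719, Gamma_qpq = 1.061376, Gamma_qqq = -0.405253
  tau = 0.500000: gamma = (0.375000, -0.500000), gamma' = (0.000000, 0.000000); Gamma_ppp = 0.915132, Gamma_ppq = -1.398118, Gamma_pqq = 0.533827, Gamma_qpp = -0.694719, Gamma_qpq = 1.061376, Gamma_qqq = -0.405253
  tau = 0.625000: gamma = (0.375000, -0.500000), gamma' = (0.000000, 0.000000); Gamma_ppp = 0.915132, Gamma_ppq = -1.398118, Gamma_pqq = 0.533827, Gamma_qpp = -0.694719, Gamma_qpq = 1.061376, Gamma_qqq = -0.405253
  tau = 0.750000: gamma = (0.375000, -0.500000), gamma' = (0.000000, 0.000000); Gamma_ppp = 0.915132, Gamma_ppq = -1.398118, Gamma_pqq = 0.533827, Gamma_qpp = -0.694719, Gamma_qpq = 1.061376, Gamma_qqq = -0.405253
  tau = 0.875000: gamma = (0.375000, -0.500000), gamma' = (0.000000, 0.000000); Gamma_ppp = 0.915132, Gamma_ppq = -1.398118, Gamma_pqq = 0.533827, Gamma_qpp = -0.694719, Gamma_qpq = 1.061376, Gamma_qqq = -0.405253
  tau = 1.000000: gamma = (0.375000, -0.500000), gamma' = (0.000000, 0.000000); Gamma_ppp = 0.915132, Gamma_ppq = -1.398118, Gamma_pqq = 0.533827, Gamma_qpp = -0.694719, Gamma_qpq = 1.061376, Gamma_qqq = -0.405253
step 0: V^p = -1.0000, V^q = -0.5000
step 1: k1 = (0.000000, 0.000000), k2 = (0.000000, 0.000000), k3 = (0.000000, 0.000000), k4 = (0.000000, 0.000000); V <- V + (h/6)(k1 + 2k2 + 2k3 + k4): V^p = -1.0000, V^q = -0.5000
step 2: k1 = (0.000000, 0.000000), k2 = (0.000000, 0.000000), k3 = (0.000000, 0.000000), k4 = (0.000000, 0.000000); V <- V + (h/6)(k1 + 2k2 + 2k3 + k4): V^p = -1.0000, V^q = -0.5000
step 3: k1 = (0.000000, 0.000000), k2 = (0.000000, 0.000000), k3 = (0.000000, 0.000000), k4 = (0.000000, 0.000000); V <- V + (h/6)(k1 + 2k2 + 2k3 + k4): V^p = -1.0000, V^q = -0.5000
step 4: k1 = (0.000000, 0.000000), k2 = (0.000000, 0.000000), k3 = (0.000000, 0.000000), k4 = (0.000000, 0.000000); V <- V + (h/6)(k1 + 2k2 + 2k3 + k4): V^p = -1.0000, V^q = -0.5000


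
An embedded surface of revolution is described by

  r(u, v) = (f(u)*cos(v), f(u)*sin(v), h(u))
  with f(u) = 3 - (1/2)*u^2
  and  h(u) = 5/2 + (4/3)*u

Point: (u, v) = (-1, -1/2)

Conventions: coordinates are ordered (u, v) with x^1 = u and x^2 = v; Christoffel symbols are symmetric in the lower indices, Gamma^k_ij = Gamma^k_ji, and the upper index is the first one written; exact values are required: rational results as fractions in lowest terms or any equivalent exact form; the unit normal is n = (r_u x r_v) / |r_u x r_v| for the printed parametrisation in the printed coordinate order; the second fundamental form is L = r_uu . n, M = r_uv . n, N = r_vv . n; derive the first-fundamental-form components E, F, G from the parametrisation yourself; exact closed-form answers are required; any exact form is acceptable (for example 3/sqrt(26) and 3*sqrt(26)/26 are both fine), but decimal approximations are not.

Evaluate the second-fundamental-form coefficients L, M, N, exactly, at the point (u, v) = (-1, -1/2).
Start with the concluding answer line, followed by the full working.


Answer: L = 4/5, M = 0, N = 2

f = 5/2, f' = 1, f'' = -1, h' = 4/3, h'' = 0
E = 25/9, F = 0, G = 25/4; answer radicand W^2 = 25/9
unnormalised second-form numerators: l = 4/3, m = 0, n = 10/3; L = l/sqrt(25/9), and similarly M = m/sqrt(W^2), N = n/sqrt(W^2)


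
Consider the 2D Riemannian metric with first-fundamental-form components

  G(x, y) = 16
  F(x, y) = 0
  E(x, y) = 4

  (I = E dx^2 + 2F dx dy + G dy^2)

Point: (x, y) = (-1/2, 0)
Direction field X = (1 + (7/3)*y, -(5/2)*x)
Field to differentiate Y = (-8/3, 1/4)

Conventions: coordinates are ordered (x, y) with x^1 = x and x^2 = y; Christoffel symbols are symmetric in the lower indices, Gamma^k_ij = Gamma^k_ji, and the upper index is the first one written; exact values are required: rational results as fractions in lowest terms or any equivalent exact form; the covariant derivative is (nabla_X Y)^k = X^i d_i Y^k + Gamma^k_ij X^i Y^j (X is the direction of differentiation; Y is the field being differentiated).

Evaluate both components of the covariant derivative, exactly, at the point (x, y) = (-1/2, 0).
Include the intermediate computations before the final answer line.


E = 4, F = 0, G = 16 at the point
E_x = 0, E_y = 0, F_x = 0, F_y = 0, G_x = 0, G_y = 0
EG - F^2 = 64;  g^inv = (1/64) * [[16, 0], [0, 4]]
first-kind symbols [ij,l] = (1/2)(d_i g_jl + d_j g_il - d_l g_ij): [xx,x] = E_x/2 = 0, [xx,y] = F_x - E_y/2 = 0, [xy,x] = E_y/2 = 0, [xy,y] = G_x/2 = 0, [yy,x] = F_y - G_x/2 = 0, [yy,y] = G_y/2 = 0
Gamma^x_ij = (G*[ij,x] - F*[ij,y])/(EG - F^2), Gamma^y_ij = (E*[ij,y] - F*[ij,x])/(EG - F^2)
Gamma_xxx = 0, Gamma_xxy = 0, Gamma_xyy = 0, Gamma_yxx = 0, Gamma_yxy = 0, Gamma_yyy = 0
X = (1, 5/4), Y = (-8/3, 1/4) at the point

Answer: (nabla_X Y)^x = 0, (nabla_X Y)^y = 0


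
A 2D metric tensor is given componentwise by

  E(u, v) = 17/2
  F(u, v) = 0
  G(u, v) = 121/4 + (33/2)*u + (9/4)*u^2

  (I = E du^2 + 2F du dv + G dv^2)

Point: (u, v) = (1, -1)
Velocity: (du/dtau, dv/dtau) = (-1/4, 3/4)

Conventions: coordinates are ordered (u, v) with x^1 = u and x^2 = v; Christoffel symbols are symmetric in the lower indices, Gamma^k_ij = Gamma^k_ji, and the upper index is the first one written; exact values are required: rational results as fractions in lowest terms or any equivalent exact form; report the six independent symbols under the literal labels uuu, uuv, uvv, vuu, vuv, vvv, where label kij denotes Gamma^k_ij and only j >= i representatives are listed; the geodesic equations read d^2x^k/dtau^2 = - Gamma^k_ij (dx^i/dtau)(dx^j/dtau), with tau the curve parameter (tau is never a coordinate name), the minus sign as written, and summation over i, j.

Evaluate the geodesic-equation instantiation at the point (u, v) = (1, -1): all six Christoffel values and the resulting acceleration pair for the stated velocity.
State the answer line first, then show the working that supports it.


Answer: Gamma_uuu = 0, Gamma_uuv = 0, Gamma_uvv = -21/17, Gamma_vuu = 0, Gamma_vuv = 3/14, Gamma_vvv = 0; accelerations (d^2u/dtau^2, d^2v/dtau^2) = (189/272, 9/112)

E = 17/2, F = 0, G = 49 at the point
E_u = 0, E_v = 0, F_u = 0, F_v = 0, G_u = 21, G_v = 0
EG - F^2 = 833/2;  g^inv = (2/833) * [[49, 0], [0, 17/2]]
first-kind symbols [ij,l] = (1/2)(d_i g_jl + d_j g_il - d_l g_ij): [uu,u] = E_u/2 = 0, [uu,v] = F_u - E_v/2 = 0, [uv,u] = E_v/2 = 0, [uv,v] = G_u/2 = 21/2, [vv,u] = F_v - G_u/2 = -21/2, [vv,v] = G_v/2 = 0
Gamma^u_ij = (G*[ij,u] - F*[ij,v])/(EG - F^2), Gamma^v_ij = (E*[ij,v] - F*[ij,u])/(EG - F^2)
Gamma_uuu = 0, Gamma_uuv = 0, Gamma_uvv = -21/17, Gamma_vuu = 0, Gamma_vuv = 3/14, Gamma_vvv = 0
d^2u/dtau^2 = -(Gamma_uuu*(-1/4)^2 + 2*Gamma_uuv*(-1/4)*(3/4) + Gamma_uvv*(3/4)^2) = 189/272
d^2v/dtau^2 = -(Gamma_vuu*(-1/4)^2 + 2*Gamma_vuv*(-1/4)*(3/4) + Gamma_vvv*(3/4)^2) = 9/112


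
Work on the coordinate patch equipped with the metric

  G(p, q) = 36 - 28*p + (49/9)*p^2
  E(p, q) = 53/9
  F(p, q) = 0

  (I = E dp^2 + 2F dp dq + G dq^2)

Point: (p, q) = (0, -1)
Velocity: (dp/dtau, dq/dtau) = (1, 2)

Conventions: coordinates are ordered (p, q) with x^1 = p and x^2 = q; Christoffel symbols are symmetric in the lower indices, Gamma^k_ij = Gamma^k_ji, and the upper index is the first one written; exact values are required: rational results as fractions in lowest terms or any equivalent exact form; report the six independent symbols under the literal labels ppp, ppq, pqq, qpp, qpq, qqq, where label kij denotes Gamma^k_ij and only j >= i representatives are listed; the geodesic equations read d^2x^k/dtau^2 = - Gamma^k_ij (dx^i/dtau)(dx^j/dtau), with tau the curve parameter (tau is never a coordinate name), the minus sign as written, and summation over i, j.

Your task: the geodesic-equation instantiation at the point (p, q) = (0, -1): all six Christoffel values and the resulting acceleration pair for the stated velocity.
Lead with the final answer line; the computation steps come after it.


Answer: Gamma_ppp = 0, Gamma_ppq = 0, Gamma_pqq = 126/53, Gamma_qpp = 0, Gamma_qpq = -7/18, Gamma_qqq = 0; accelerations (d^2p/dtau^2, d^2q/dtau^2) = (-504/53, 14/9)

E = 53/9, F = 0, G = 36 at the point
E_p = 0, E_q = 0, F_p = 0, F_q = 0, G_p = -28, G_q = 0
EG - F^2 = 212;  g^inv = (1/212) * [[36, 0], [0, 53/9]]
first-kind symbols [ij,l] = (1/2)(d_i g_jl + d_j g_il - d_l g_ij): [pp,p] = E_p/2 = 0, [pp,q] = F_p - E_q/2 = 0, [pq,p] = E_q/2 = 0, [pq,q] = G_p/2 = -14, [qq,p] = F_q - G_p/2 = 14, [qq,q] = G_q/2 = 0
Gamma^p_ij = (G*[ij,p] - F*[ij,q])/(EG - F^2), Gamma^q_ij = (E*[ij,q] - F*[ij,p])/(EG - F^2)
Gamma_ppp = 0, Gamma_ppq = 0, Gamma_pqq = 126/53, Gamma_qpp = 0, Gamma_qpq = -7/18, Gamma_qqq = 0
d^2p/dtau^2 = -(Gamma_ppp*(1)^2 + 2*Gamma_ppq*(1)*(2) + Gamma_pqq*(2)^2) = -504/53
d^2q/dtau^2 = -(Gamma_qpp*(1)^2 + 2*Gamma_qpq*(1)*(2) + Gamma_qqq*(2)^2) = 14/9


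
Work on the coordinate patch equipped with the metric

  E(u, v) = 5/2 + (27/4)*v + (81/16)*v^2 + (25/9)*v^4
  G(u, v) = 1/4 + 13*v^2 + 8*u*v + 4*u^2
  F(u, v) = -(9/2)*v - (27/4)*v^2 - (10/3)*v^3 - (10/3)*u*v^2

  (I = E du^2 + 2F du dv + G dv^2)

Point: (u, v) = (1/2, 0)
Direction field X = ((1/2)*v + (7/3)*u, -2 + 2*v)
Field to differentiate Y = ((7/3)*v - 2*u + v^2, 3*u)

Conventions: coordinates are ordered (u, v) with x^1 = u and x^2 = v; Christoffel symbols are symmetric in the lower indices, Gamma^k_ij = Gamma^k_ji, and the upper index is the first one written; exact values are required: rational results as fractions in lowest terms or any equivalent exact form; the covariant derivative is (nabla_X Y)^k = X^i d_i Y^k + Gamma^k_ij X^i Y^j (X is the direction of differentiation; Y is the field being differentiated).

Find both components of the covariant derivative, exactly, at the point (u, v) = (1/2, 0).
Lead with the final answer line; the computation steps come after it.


Answer: (nabla_X Y)^u = 469/80, (nabla_X Y)^v = 157/20

E = 5/2, F = 0, G = 5/4 at the point
E_u = 0, E_v = 27/4, F_u = 0, F_v = -9/2, G_u = 4, G_v = 4
EG - F^2 = 25/8;  g^inv = (8/25) * [[5/4, 0], [0, 5/2]]
first-kind symbols [ij,l] = (1/2)(d_i g_jl + d_j g_il - d_l g_ij): [uu,u] = E_u/2 = 0, [uu,v] = F_u - E_v/2 = -27/8, [uv,u] = E_v/2 = 27/8, [uv,v] = G_u/2 = 2, [vv,u] = F_v - G_u/2 = -13/2, [vv,v] = G_v/2 = 2
Gamma^u_ij = (G*[ij,u] - F*[ij,v])/(EG - F^2), Gamma^v_ij = (E*[ij,v] - F*[ij,u])/(EG - F^2)
Gamma_uuu = 0, Gamma_uuv = 27/20, Gamma_uvv = -13/5, Gamma_vuu = -27/10, Gamma_vuv = 8/5, Gamma_vvv = 8/5
X = (7/6, -2), Y = (-1, 3/2) at the point


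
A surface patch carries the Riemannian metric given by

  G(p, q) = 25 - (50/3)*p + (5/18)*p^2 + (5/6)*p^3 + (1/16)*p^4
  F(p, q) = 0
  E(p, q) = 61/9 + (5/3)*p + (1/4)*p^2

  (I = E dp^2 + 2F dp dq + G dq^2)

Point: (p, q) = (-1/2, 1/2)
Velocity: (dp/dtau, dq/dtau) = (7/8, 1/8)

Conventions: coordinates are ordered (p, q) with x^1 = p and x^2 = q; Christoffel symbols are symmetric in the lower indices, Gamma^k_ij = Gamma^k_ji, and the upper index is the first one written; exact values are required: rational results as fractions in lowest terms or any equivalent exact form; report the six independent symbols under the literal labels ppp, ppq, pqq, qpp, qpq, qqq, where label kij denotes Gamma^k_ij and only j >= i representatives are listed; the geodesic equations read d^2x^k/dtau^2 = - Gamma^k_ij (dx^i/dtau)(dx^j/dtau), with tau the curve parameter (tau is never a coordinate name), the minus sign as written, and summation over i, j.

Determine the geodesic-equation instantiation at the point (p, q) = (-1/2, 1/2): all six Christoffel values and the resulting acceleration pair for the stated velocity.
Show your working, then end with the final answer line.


E = 865/144, F = 0, G = 76729/2304 at the point
E_p = 17/12, E_q = 0, F_p = 0, F_q = 0, G_p = -4709/288, G_q = 0
EG - F^2 = 66370585/331776;  g^inv = (331776/66370585) * [[76729/2304, 0], [0, 865/144]]
first-kind symbols [ij,l] = (1/2)(d_i g_jl + d_j g_il - d_l g_ij): [pp,p] = E_p/2 = 17/24, [pp,q] = F_p - E_q/2 = 0, [pq,p] = E_q/2 = 0, [pq,q] = G_p/2 = -4709/576, [qq,p] = F_q - G_p/2 = 4709/576, [qq,q] = G_q/2 = 0
Gamma^p_ij = (G*[ij,p] - F*[ij,q])/(EG - F^2), Gamma^q_ij = (E*[ij,q] - F*[ij,p])/(EG - F^2)
Gamma_ppp = 102/865, Gamma_ppq = 0, Gamma_pqq = 4709/3460, Gamma_qpp = 0, Gamma_qpq = -68/277, Gamma_qqq = 0
d^2p/dtau^2 = -(Gamma_ppp*(7/8)^2 + 2*Gamma_ppq*(7/8)*(1/8) + Gamma_pqq*(1/8)^2) = -24701/221440
d^2q/dtau^2 = -(Gamma_qpp*(7/8)^2 + 2*Gamma_qpq*(7/8)*(1/8) + Gamma_qqq*(1/8)^2) = 119/2216

Answer: Gamma_ppp = 102/865, Gamma_ppq = 0, Gamma_pqq = 4709/3460, Gamma_qpp = 0, Gamma_qpq = -68/277, Gamma_qqq = 0; accelerations (d^2p/dtau^2, d^2q/dtau^2) = (-24701/221440, 119/2216)


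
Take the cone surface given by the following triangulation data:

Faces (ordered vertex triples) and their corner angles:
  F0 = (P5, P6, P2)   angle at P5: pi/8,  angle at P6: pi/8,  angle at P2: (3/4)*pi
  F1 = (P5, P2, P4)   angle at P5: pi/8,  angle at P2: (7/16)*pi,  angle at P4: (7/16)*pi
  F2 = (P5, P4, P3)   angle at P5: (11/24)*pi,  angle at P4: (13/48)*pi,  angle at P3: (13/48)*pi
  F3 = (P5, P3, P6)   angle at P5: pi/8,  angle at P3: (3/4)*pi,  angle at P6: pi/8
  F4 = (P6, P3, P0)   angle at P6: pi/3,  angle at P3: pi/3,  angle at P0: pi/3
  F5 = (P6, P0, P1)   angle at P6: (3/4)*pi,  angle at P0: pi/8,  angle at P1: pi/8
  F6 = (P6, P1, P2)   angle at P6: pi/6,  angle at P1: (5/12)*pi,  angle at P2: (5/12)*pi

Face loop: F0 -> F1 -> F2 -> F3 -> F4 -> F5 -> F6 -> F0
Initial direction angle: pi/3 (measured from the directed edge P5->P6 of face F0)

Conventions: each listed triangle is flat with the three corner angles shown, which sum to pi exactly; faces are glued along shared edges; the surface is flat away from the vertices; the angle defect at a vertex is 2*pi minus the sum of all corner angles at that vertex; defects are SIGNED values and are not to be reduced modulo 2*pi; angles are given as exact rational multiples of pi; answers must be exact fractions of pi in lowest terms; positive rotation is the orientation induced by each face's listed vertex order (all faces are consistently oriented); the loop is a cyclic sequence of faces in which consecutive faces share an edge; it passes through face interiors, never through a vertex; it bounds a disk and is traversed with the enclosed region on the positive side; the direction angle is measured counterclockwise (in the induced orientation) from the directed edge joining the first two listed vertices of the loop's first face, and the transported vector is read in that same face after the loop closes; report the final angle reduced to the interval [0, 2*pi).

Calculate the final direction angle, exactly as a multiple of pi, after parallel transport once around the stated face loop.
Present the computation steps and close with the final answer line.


enclosed vertex P5: corner angles sum to (5/6)*pi, defect = 2*pi - (5/6)*pi = (7/6)*pi
enclosed vertex P6: corner angles sum to (3/2)*pi, defect = 2*pi - (3/2)*pi = pi/2
final direction = starting direction + enclosed defect total, reduced mod 2*pi (induced orientation)
final angle = pi/3 + (5/3)*pi = 0 (mod 2*pi)

Answer: final direction angle = 0


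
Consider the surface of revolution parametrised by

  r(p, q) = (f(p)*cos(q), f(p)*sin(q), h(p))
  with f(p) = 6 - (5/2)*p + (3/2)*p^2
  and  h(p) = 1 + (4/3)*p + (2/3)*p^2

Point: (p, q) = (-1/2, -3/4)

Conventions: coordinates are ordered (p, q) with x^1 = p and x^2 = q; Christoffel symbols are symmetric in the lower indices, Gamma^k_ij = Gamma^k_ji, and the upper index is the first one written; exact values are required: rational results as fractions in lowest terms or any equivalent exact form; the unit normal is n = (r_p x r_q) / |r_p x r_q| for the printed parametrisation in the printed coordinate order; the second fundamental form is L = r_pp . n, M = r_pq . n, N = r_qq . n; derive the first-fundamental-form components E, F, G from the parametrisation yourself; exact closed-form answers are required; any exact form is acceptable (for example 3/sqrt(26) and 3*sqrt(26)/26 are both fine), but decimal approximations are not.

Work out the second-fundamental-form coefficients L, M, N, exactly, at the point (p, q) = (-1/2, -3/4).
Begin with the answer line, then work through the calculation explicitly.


Answer: L = -11*sqrt(37)/37, M = 0, N = 61*sqrt(37)/296

f = 61/8, f' = -4, f'' = 3, h' = 2/3, h'' = 4/3
E = 148/9, F = 0, G = 3721/64; answer radicand W^2 = 148/9
unnormalised second-form numerators: l = -22/3, m = 0, n = 61/12; L = l/sqrt(148/9), and similarly M = m/sqrt(W^2), N = n/sqrt(W^2)


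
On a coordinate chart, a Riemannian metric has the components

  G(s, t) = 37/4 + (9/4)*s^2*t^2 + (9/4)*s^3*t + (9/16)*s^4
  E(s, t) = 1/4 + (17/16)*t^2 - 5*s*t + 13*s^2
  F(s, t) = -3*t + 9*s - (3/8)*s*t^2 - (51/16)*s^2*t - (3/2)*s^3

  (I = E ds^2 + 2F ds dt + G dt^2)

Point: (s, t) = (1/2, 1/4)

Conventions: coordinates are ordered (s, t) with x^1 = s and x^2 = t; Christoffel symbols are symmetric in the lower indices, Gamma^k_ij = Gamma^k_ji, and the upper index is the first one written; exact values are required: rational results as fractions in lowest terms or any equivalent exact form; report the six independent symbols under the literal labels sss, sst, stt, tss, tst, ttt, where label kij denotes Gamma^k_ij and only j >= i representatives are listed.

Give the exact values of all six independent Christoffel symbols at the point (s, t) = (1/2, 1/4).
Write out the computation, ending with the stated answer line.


E = 753/256, F = 429/128, G = 601/64 at the point
E_s = 47/4, E_t = -63/32, F_s = 903/128, F_t = -249/64, G_s = 27/32, G_t = 9/16
EG - F^2 = 8391/512;  g^inv = (512/8391) * [[601/64, -429/128], [-429/128, 753/256]]
first-kind symbols [ij,l] = (1/2)(d_i g_jl + d_j g_il - d_l g_ij): [ss,s] = E_s/2 = 47/8, [ss,t] = F_s - E_t/2 = 1029/128, [st,s] = E_t/2 = -63/64, [st,t] = G_s/2 = 27/64, [tt,s] = F_t - G_s/2 = -69/16, [tt,t] = G_t/2 = 9/32
Gamma^s_ij = (G*[ij,s] - F*[ij,t])/(EG - F^2), Gamma^t_ij = (E*[ij,t] - F*[ij,s])/(EG - F^2)

Answer: Gamma_sss = 462463/268512, Gamma_sst = -29103/44752, Gamma_stt = -56579/22376, Gamma_tss = 43207/179008, Gamma_tst = 24795/89504, Gamma_ttt = 41727/44752


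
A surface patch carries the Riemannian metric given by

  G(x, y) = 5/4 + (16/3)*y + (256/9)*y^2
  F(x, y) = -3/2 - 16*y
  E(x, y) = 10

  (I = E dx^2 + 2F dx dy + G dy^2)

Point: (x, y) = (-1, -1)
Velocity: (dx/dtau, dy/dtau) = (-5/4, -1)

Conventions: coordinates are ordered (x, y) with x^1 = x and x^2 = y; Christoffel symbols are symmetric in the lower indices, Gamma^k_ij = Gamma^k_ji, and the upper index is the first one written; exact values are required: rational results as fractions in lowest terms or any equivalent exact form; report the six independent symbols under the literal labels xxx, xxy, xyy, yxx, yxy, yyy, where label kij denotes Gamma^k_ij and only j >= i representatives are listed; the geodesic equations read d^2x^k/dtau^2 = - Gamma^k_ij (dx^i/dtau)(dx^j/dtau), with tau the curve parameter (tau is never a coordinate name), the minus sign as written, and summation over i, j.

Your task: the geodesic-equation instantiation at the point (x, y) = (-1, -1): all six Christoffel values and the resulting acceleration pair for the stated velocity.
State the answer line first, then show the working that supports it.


Answer: Gamma_xxx = 0, Gamma_xxy = 0, Gamma_xyy = -576/1201, Gamma_yxx = 0, Gamma_yxy = 0, Gamma_yyy = -928/1201; accelerations (d^2x/dtau^2, d^2y/dtau^2) = (576/1201, 928/1201)

E = 10, F = 29/2, G = 877/36 at the point
E_x = 0, E_y = 0, F_x = 0, F_y = -16, G_x = 0, G_y = -464/9
EG - F^2 = 1201/36;  g^inv = (36/1201) * [[877/36, -29/2], [-29/2, 10]]
first-kind symbols [ij,l] = (1/2)(d_i g_jl + d_j g_il - d_l g_ij): [xx,x] = E_x/2 = 0, [xx,y] = F_x - E_y/2 = 0, [xy,x] = E_y/2 = 0, [xy,y] = G_x/2 = 0, [yy,x] = F_y - G_x/2 = -16, [yy,y] = G_y/2 = -232/9
Gamma^x_ij = (G*[ij,x] - F*[ij,y])/(EG - F^2), Gamma^y_ij = (E*[ij,y] - F*[ij,x])/(EG - F^2)
Gamma_xxx = 0, Gamma_xxy = 0, Gamma_xyy = -576/1201, Gamma_yxx = 0, Gamma_yxy = 0, Gamma_yyy = -928/1201
d^2x/dtau^2 = -(Gamma_xxx*(-5/4)^2 + 2*Gamma_xxy*(-5/4)*(-1) + Gamma_xyy*(-1)^2) = 576/1201
d^2y/dtau^2 = -(Gamma_yxx*(-5/4)^2 + 2*Gamma_yxy*(-5/4)*(-1) + Gamma_yyy*(-1)^2) = 928/1201


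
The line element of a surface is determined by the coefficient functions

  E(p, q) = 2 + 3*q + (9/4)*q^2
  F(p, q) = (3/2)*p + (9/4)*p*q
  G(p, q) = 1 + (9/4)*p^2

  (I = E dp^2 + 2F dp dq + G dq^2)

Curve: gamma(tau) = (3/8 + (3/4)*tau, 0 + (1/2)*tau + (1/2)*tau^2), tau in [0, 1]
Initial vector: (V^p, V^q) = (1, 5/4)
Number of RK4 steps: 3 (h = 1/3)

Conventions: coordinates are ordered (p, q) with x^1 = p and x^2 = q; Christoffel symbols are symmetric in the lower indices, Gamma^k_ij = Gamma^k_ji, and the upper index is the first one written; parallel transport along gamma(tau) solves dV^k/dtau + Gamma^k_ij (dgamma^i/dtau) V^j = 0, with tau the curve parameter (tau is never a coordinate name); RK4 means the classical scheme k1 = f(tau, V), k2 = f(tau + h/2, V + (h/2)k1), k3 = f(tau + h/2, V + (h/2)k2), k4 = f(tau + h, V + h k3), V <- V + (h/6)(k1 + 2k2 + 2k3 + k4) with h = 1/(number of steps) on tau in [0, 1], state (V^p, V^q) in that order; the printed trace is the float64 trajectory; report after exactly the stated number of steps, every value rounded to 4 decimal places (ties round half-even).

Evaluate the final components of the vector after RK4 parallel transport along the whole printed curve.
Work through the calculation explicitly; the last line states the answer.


gamma'(tau) = (3/4, 1/2 + tau); f(tau, V)^k = -Gamma^k_ij(gamma(tau)) gamma'^i(tau) V^j; h = 1/3; intermediate values shown to 6 dp
curve data and Christoffel symbols at the stage parameters:
  tau = 0.000000: gamma = (0.375000, 0.000000), gamma' = (0.750000, 0.500000); Gamma_ppp = 0.000000, Gamma_ppq = 0.647555, Gamma_pqq = 0.000000, Gamma_qpp = 0.000000, Gamma_qpq = 0.364250, Gamma_qqq = 0.000000
  tau = 0.166667: gamma = (0.500000, 0.097222), gamma' = (0.750000, 0.666667); Gamma_ppp = 0.000000, Gamma_ppq = 0.597736, Gamma_pqq = 0.000000, Gamma_qpp = 0.000000, Gamma_qpq = 0.391245, Gamma_qqq = 0.000000
  tau = 0.333333: gamma = (0.625000, 0.222222), gamma' = (0.750000, 0.833333); Gamma_ppp = 0.000000, Gamma_ppq = 0.546944, Gamma_pqq = 0.000000, Gamma_qpp = 0.000000, Gamma_qpq = 0.384570, Gamma_qqq = 0.000000
  tau = 0.500000: gamma = (0.750000, 0.375000), gamma' = (0.750000, 1.000000); Gamma_ppp = 0.000000, Gamma_ppq = 0.497925, Gamma_pqq = 0.000000, Gamma_qpp = 0.000000, Gamma_qpq = 0.358506, Gamma_qqq = 0.000000
  tau = 0.666667: gamma = (0.875000, 0.555556), gamma' = (0.750000, 1.166667); Gamma_ppp = 0.000000, Gamma_ppq = 0.452023, Gamma_pqq = 0.000000, Gamma_qpp = 0.000000, Gamma_qpq = 0.323607, Gamma_qqq = 0.000000
  tau = 0.833333: gamma = (1.000000, 0.763889), gamma' = (0.750000, 1.333333); Gamma_ppp = 0.000000, Gamma_ppq = 0.409792, Gamma_pqq = 0.000000, Gamma_qpp = 0.000000, Gamma_qpq = 0.286456, Gamma_qqq = 0.000000
  tau = 1.000000: gamma = (1.125000, 1.000000), gamma' = (0.750000, 1.500000); Gamma_ppp = 0.000000, Gamma_ppq = 0.371373, Gamma_pqq = 0.000000, Gamma_qpp = 0.000000, Gamma_qpq = 0.250677, Gamma_qqq = 0.000000
step 0: V^p = 1.0000, V^q = 1.2500
step 1: k1 = (-0.930860, -0.523609), k2 = (-0.857922, -0.561549), k3 = (-0.859932, -0.562864), k4 = (-0.760934, -0.535032); V <- V + (h/6)(k1 + 2k2 + 2k3 + k4): V^p = 0.7151, V^q = 1.0663
step 2: k1 = (-0.763335, -0.536720), k2 = (-0.657518, -0.473413), k3 = (-0.670240, -0.482573), k4 = (-0.566260, -0.405391); V <- V + (h/6)(k1 + 2k2 + 2k3 + k4): V^p = 0.4937, V^q = 0.9077
step 3: k1 = (-0.568103, -0.406710), k2 = (-0.476182, -0.332865), k3 = (-0.488335, -0.341361), k4 = (-0.405494, -0.273708); V <- V + (h/6)(k1 + 2k2 + 2k3 + k4): V^p = 0.3325, V^q = 0.7950

Answer: V^p = 0.3325, V^q = 0.7950
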